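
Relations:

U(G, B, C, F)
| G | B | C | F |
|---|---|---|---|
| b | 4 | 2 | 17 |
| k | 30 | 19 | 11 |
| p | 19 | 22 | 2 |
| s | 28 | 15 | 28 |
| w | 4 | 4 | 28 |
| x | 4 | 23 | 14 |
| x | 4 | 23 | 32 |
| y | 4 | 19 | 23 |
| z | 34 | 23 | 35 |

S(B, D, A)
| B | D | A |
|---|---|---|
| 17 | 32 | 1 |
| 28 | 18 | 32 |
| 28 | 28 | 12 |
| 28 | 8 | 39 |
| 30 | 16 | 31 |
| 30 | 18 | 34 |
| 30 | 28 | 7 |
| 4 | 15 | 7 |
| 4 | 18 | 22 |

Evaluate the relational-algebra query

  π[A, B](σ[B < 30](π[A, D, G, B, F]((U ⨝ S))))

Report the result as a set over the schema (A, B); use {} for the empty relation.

{(12, 28), (22, 4), (32, 28), (39, 28), (7, 4)}

Joining U and S on B yields {(b, 4, 2, 17, 15, 7), (b, 4, 2, 17, 18, 22), (k, 30, 19, 11, 16, 31), (k, 30, 19, 11, 18, 34), (k, 30, 19, 11, 28, 7), (s, 28, 15, 28, 18, 32), (s, 28, 15, 28, 28, 12), (s, 28, 15, 28, 8, 39), (w, 4, 4, 28, 15, 7), (w, 4, 4, 28, 18, 22), (x, 4, 23, 14, 15, 7), (x, 4, 23, 14, 18, 22), (x, 4, 23, 32, 15, 7), (x, 4, 23, 32, 18, 22), (y, 4, 19, 23, 15, 7), (y, 4, 19, 23, 18, 22)}.
π[A, D, G, B, F]: project onto (A, D, G, B, F) → {(12, 28, s, 28, 28), (22, 18, b, 4, 17), (22, 18, w, 4, 28), (22, 18, x, 4, 14), (22, 18, x, 4, 32), (22, 18, y, 4, 23), (31, 16, k, 30, 11), (32, 18, s, 28, 28), (34, 18, k, 30, 11), (39, 8, s, 28, 28), (7, 15, b, 4, 17), (7, 15, w, 4, 28), (7, 15, x, 4, 14), (7, 15, x, 4, 32), (7, 15, y, 4, 23), (7, 28, k, 30, 11)}
σ[B < 30]: keep tuples satisfying B < 30 → {(12, 28, s, 28, 28), (22, 18, b, 4, 17), (22, 18, w, 4, 28), (22, 18, x, 4, 14), (22, 18, x, 4, 32), (22, 18, y, 4, 23), (32, 18, s, 28, 28), (39, 8, s, 28, 28), (7, 15, b, 4, 17), (7, 15, w, 4, 28), (7, 15, x, 4, 14), (7, 15, x, 4, 32), (7, 15, y, 4, 23)}
π[A, B]: project onto (A, B) (8 duplicate(s) eliminated) → {(12, 28), (22, 4), (32, 28), (39, 28), (7, 4)}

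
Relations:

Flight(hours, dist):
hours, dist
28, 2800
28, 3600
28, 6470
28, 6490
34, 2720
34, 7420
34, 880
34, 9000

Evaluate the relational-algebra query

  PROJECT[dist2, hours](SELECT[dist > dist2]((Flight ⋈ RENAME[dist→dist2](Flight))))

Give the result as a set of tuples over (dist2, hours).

ρ[dist→dist2]: schema becomes (hours, dist2); tuples unchanged.
Flight ⋈ RENAME[dist→dist2](Flight) (natural join on hours): {(28, 2800, 2800), (28, 2800, 3600), (28, 2800, 6470), (28, 2800, 6490), (28, 3600, 2800), (28, 3600, 3600), (28, 3600, 6470), (28, 3600, 6490), (28, 6470, 2800), (28, 6470, 3600), (28, 6470, 6470), (28, 6470, 6490), (28, 6490, 2800), (28, 6490, 3600), (28, 6490, 6470), (28, 6490, 6490), (34, 2720, 2720), (34, 2720, 7420), (34, 2720, 880), (34, 2720, 9000), (34, 7420, 2720), (34, 7420, 7420), (34, 7420, 880), (34, 7420, 9000), (34, 880, 2720), (34, 880, 7420), (34, 880, 880), (34, 880, 9000), (34, 9000, 2720), (34, 9000, 7420), (34, 9000, 880), (34, 9000, 9000)}
Filtering on dist > dist2 leaves {(28, 3600, 2800), (28, 6470, 2800), (28, 6470, 3600), (28, 6490, 2800), (28, 6490, 3600), (28, 6490, 6470), (34, 2720, 880), (34, 7420, 2720), (34, 7420, 880), (34, 9000, 2720), (34, 9000, 7420), (34, 9000, 880)}.
Projecting to dist2, hours (6 duplicate(s) eliminated): {(2720, 34), (2800, 28), (3600, 28), (6470, 28), (7420, 34), (880, 34)}

{(2720, 34), (2800, 28), (3600, 28), (6470, 28), (7420, 34), (880, 34)}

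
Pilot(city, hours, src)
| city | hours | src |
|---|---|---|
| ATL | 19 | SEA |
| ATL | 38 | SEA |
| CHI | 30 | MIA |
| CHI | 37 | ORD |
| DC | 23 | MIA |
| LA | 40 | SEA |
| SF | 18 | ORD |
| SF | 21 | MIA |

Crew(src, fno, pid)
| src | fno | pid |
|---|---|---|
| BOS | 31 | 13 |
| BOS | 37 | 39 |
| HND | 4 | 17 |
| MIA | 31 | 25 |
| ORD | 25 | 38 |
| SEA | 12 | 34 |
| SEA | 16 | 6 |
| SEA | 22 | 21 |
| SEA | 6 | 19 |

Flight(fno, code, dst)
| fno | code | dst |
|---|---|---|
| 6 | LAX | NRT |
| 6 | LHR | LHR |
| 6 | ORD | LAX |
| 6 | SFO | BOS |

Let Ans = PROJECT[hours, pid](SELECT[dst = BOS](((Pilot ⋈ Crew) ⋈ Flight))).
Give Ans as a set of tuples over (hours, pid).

{(19, 19), (38, 19), (40, 19)}

Joining Pilot and Crew on src yields {(ATL, 19, SEA, 12, 34), (ATL, 19, SEA, 16, 6), (ATL, 19, SEA, 22, 21), (ATL, 19, SEA, 6, 19), (ATL, 38, SEA, 12, 34), (ATL, 38, SEA, 16, 6), (ATL, 38, SEA, 22, 21), (ATL, 38, SEA, 6, 19), (CHI, 30, MIA, 31, 25), (CHI, 37, ORD, 25, 38), (DC, 23, MIA, 31, 25), (LA, 40, SEA, 12, 34), (LA, 40, SEA, 16, 6), (LA, 40, SEA, 22, 21), (LA, 40, SEA, 6, 19), (SF, 18, ORD, 25, 38), (SF, 21, MIA, 31, 25)}.
Joining (Pilot ⋈ Crew) and Flight on fno yields {(ATL, 19, SEA, 6, 19, LAX, NRT), (ATL, 19, SEA, 6, 19, LHR, LHR), (ATL, 19, SEA, 6, 19, ORD, LAX), (ATL, 19, SEA, 6, 19, SFO, BOS), (ATL, 38, SEA, 6, 19, LAX, NRT), (ATL, 38, SEA, 6, 19, LHR, LHR), (ATL, 38, SEA, 6, 19, ORD, LAX), (ATL, 38, SEA, 6, 19, SFO, BOS), (LA, 40, SEA, 6, 19, LAX, NRT), (LA, 40, SEA, 6, 19, LHR, LHR), (LA, 40, SEA, 6, 19, ORD, LAX), (LA, 40, SEA, 6, 19, SFO, BOS)}.
Selection dst = BOS: {(ATL, 19, SEA, 6, 19, SFO, BOS), (ATL, 38, SEA, 6, 19, SFO, BOS), (LA, 40, SEA, 6, 19, SFO, BOS)}
Projecting to hours, pid: {(19, 19), (38, 19), (40, 19)}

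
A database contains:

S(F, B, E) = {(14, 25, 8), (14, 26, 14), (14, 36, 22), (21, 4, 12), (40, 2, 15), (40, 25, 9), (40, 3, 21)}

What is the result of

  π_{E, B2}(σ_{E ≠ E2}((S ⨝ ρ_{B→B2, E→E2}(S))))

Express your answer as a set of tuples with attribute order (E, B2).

{(14, 25), (14, 36), (15, 25), (15, 3), (21, 2), (21, 25), (22, 25), (22, 26), (8, 26), (8, 36), (9, 2), (9, 3)}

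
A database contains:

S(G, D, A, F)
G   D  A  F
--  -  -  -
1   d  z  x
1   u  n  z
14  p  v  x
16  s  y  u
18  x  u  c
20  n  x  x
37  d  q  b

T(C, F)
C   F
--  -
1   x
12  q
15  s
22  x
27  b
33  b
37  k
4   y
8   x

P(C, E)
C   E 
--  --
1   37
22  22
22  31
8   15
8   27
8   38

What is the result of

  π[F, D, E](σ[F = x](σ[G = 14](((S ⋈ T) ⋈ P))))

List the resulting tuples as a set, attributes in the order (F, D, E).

{(x, p, 15), (x, p, 22), (x, p, 27), (x, p, 31), (x, p, 37), (x, p, 38)}

Joining S and T on F yields {(1, d, z, x, 1), (1, d, z, x, 22), (1, d, z, x, 8), (14, p, v, x, 1), (14, p, v, x, 22), (14, p, v, x, 8), (20, n, x, x, 1), (20, n, x, x, 22), (20, n, x, x, 8), (37, d, q, b, 27), (37, d, q, b, 33)}.
Joining (S ⋈ T) and P on C yields {(1, d, z, x, 1, 37), (1, d, z, x, 22, 22), (1, d, z, x, 22, 31), (1, d, z, x, 8, 15), (1, d, z, x, 8, 27), (1, d, z, x, 8, 38), (14, p, v, x, 1, 37), (14, p, v, x, 22, 22), (14, p, v, x, 22, 31), (14, p, v, x, 8, 15), (14, p, v, x, 8, 27), (14, p, v, x, 8, 38), (20, n, x, x, 1, 37), (20, n, x, x, 22, 22), (20, n, x, x, 22, 31), (20, n, x, x, 8, 15), (20, n, x, x, 8, 27), (20, n, x, x, 8, 38)}.
Filtering on G = 14 leaves {(14, p, v, x, 1, 37), (14, p, v, x, 22, 22), (14, p, v, x, 22, 31), (14, p, v, x, 8, 15), (14, p, v, x, 8, 27), (14, p, v, x, 8, 38)}.
Filtering on F = x leaves {(14, p, v, x, 1, 37), (14, p, v, x, 22, 22), (14, p, v, x, 22, 31), (14, p, v, x, 8, 15), (14, p, v, x, 8, 27), (14, p, v, x, 8, 38)}.
Keep only column(s) F, D, E: {(x, p, 15), (x, p, 22), (x, p, 27), (x, p, 31), (x, p, 37), (x, p, 38)}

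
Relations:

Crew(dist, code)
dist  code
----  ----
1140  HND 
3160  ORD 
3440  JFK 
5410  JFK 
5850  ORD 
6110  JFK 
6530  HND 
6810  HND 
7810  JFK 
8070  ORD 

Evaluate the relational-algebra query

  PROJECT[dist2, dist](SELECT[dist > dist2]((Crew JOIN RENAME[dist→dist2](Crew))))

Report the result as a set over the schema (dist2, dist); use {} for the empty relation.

ρ[dist→dist2]: schema becomes (dist2, code); tuples unchanged.
Natural join on code: {(1140, HND, 1140), (1140, HND, 6530), (1140, HND, 6810), (3160, ORD, 3160), (3160, ORD, 5850), (3160, ORD, 8070), (3440, JFK, 3440), (3440, JFK, 5410), (3440, JFK, 6110), (3440, JFK, 7810), (5410, JFK, 3440), (5410, JFK, 5410), (5410, JFK, 6110), (5410, JFK, 7810), (5850, ORD, 3160), (5850, ORD, 5850), (5850, ORD, 8070), (6110, JFK, 3440), (6110, JFK, 5410), (6110, JFK, 6110), (6110, JFK, 7810), (6530, HND, 1140), (6530, HND, 6530), (6530, HND, 6810), (6810, HND, 1140), (6810, HND, 6530), (6810, HND, 6810), (7810, JFK, 3440), (7810, JFK, 5410), (7810, JFK, 6110), (7810, JFK, 7810), (8070, ORD, 3160), (8070, ORD, 5850), (8070, ORD, 8070)}
σ[dist > dist2]: keep tuples satisfying dist > dist2 → {(5410, JFK, 3440), (5850, ORD, 3160), (6110, JFK, 3440), (6110, JFK, 5410), (6530, HND, 1140), (6810, HND, 1140), (6810, HND, 6530), (7810, JFK, 3440), (7810, JFK, 5410), (7810, JFK, 6110), (8070, ORD, 3160), (8070, ORD, 5850)}
Projecting to dist2, dist: {(1140, 6530), (1140, 6810), (3160, 5850), (3160, 8070), (3440, 5410), (3440, 6110), (3440, 7810), (5410, 6110), (5410, 7810), (5850, 8070), (6110, 7810), (6530, 6810)}

{(1140, 6530), (1140, 6810), (3160, 5850), (3160, 8070), (3440, 5410), (3440, 6110), (3440, 7810), (5410, 6110), (5410, 7810), (5850, 8070), (6110, 7810), (6530, 6810)}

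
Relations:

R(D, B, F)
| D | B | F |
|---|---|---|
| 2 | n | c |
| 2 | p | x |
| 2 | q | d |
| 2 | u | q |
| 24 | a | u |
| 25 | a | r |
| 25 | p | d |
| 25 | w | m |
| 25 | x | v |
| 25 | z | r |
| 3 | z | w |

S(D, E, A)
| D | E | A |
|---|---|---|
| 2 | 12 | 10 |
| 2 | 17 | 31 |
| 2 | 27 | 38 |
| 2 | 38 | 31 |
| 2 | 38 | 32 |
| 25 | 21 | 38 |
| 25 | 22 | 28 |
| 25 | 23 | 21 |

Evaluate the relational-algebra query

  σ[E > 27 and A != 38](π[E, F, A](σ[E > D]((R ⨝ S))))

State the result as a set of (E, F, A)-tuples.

Natural join on D: {(2, n, c, 12, 10), (2, n, c, 17, 31), (2, n, c, 27, 38), (2, n, c, 38, 31), (2, n, c, 38, 32), (2, p, x, 12, 10), (2, p, x, 17, 31), (2, p, x, 27, 38), (2, p, x, 38, 31), (2, p, x, 38, 32), (2, q, d, 12, 10), (2, q, d, 17, 31), (2, q, d, 27, 38), (2, q, d, 38, 31), (2, q, d, 38, 32), (2, u, q, 12, 10), (2, u, q, 17, 31), (2, u, q, 27, 38), (2, u, q, 38, 31), (2, u, q, 38, 32), (25, a, r, 21, 38), (25, a, r, 22, 28), (25, a, r, 23, 21), (25, p, d, 21, 38), (25, p, d, 22, 28), (25, p, d, 23, 21), (25, w, m, 21, 38), (25, w, m, 22, 28), (25, w, m, 23, 21), (25, x, v, 21, 38), (25, x, v, 22, 28), (25, x, v, 23, 21), (25, z, r, 21, 38), (25, z, r, 22, 28), (25, z, r, 23, 21)}
Apply σ_{E > D}; surviving tuples: {(2, n, c, 12, 10), (2, n, c, 17, 31), (2, n, c, 27, 38), (2, n, c, 38, 31), (2, n, c, 38, 32), (2, p, x, 12, 10), (2, p, x, 17, 31), (2, p, x, 27, 38), (2, p, x, 38, 31), (2, p, x, 38, 32), (2, q, d, 12, 10), (2, q, d, 17, 31), (2, q, d, 27, 38), (2, q, d, 38, 31), (2, q, d, 38, 32), (2, u, q, 12, 10), (2, u, q, 17, 31), (2, u, q, 27, 38), (2, u, q, 38, 31), (2, u, q, 38, 32)}
Projecting to E, F, A: {(12, c, 10), (12, d, 10), (12, q, 10), (12, x, 10), (17, c, 31), (17, d, 31), (17, q, 31), (17, x, 31), (27, c, 38), (27, d, 38), (27, q, 38), (27, x, 38), (38, c, 31), (38, c, 32), (38, d, 31), (38, d, 32), (38, q, 31), (38, q, 32), (38, x, 31), (38, x, 32)}
Apply σ_{E > 27 and A != 38}; surviving tuples: {(38, c, 31), (38, c, 32), (38, d, 31), (38, d, 32), (38, q, 31), (38, q, 32), (38, x, 31), (38, x, 32)}

{(38, c, 31), (38, c, 32), (38, d, 31), (38, d, 32), (38, q, 31), (38, q, 32), (38, x, 31), (38, x, 32)}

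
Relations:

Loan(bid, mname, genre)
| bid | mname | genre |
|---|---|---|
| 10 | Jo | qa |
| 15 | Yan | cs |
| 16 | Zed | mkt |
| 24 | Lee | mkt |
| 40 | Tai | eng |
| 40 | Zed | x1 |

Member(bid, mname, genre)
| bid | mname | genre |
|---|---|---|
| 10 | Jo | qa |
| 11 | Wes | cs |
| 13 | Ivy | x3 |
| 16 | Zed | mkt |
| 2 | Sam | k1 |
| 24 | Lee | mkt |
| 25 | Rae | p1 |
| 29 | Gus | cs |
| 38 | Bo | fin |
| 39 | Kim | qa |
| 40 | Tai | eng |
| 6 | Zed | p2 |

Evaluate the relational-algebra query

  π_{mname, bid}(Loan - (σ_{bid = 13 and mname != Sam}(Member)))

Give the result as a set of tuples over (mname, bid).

Selection bid = 13 and mname != Sam: {(13, Ivy, x3)}
Taking the difference: {(10, Jo, qa), (15, Yan, cs), (16, Zed, mkt), (24, Lee, mkt), (40, Tai, eng), (40, Zed, x1)}
Keep only column(s) mname, bid: {(Jo, 10), (Lee, 24), (Tai, 40), (Yan, 15), (Zed, 16), (Zed, 40)}

{(Jo, 10), (Lee, 24), (Tai, 40), (Yan, 15), (Zed, 16), (Zed, 40)}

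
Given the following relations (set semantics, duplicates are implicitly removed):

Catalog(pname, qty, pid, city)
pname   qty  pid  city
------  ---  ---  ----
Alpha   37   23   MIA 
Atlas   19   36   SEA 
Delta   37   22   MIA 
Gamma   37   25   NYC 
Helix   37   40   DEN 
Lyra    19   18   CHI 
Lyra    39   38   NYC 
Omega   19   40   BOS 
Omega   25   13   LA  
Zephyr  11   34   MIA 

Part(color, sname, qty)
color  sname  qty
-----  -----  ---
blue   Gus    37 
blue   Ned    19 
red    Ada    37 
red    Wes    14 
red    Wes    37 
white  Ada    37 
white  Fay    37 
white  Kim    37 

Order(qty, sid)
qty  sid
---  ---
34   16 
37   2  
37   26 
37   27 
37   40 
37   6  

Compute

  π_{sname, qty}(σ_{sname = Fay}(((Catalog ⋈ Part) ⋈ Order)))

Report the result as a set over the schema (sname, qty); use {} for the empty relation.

{(Fay, 37)}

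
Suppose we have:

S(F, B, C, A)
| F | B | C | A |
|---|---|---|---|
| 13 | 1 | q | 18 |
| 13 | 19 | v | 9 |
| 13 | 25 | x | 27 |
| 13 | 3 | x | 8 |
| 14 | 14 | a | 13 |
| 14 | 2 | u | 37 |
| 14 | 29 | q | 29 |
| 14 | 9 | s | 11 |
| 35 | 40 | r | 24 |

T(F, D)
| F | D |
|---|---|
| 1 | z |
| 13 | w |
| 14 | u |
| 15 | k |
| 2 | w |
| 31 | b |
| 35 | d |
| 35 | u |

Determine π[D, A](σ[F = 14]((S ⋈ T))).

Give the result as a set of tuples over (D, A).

{(u, 11), (u, 13), (u, 29), (u, 37)}

Natural join on F: {(13, 1, q, 18, w), (13, 19, v, 9, w), (13, 25, x, 27, w), (13, 3, x, 8, w), (14, 14, a, 13, u), (14, 2, u, 37, u), (14, 29, q, 29, u), (14, 9, s, 11, u), (35, 40, r, 24, d), (35, 40, r, 24, u)}
σ[F = 14]: keep tuples satisfying F = 14 → {(14, 14, a, 13, u), (14, 2, u, 37, u), (14, 29, q, 29, u), (14, 9, s, 11, u)}
π[D, A]: project onto (D, A) → {(u, 11), (u, 13), (u, 29), (u, 37)}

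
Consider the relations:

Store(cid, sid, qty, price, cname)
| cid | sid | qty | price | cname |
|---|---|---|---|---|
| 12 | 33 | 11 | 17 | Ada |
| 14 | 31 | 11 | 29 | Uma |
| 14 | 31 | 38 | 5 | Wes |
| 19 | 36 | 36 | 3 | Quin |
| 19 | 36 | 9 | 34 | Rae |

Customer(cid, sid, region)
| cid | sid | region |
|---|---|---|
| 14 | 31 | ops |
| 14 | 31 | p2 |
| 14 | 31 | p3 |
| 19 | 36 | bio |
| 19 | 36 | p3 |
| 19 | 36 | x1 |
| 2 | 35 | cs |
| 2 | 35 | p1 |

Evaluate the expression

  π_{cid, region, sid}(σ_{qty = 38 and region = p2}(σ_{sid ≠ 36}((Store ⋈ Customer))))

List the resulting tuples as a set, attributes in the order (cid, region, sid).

{(14, p2, 31)}

Store ⋈ Customer (natural join on cid, sid): {(14, 31, 11, 29, Uma, ops), (14, 31, 11, 29, Uma, p2), (14, 31, 11, 29, Uma, p3), (14, 31, 38, 5, Wes, ops), (14, 31, 38, 5, Wes, p2), (14, 31, 38, 5, Wes, p3), (19, 36, 36, 3, Quin, bio), (19, 36, 36, 3, Quin, p3), (19, 36, 36, 3, Quin, x1), (19, 36, 9, 34, Rae, bio), (19, 36, 9, 34, Rae, p3), (19, 36, 9, 34, Rae, x1)}
Apply σ_{sid ≠ 36}; surviving tuples: {(14, 31, 11, 29, Uma, ops), (14, 31, 11, 29, Uma, p2), (14, 31, 11, 29, Uma, p3), (14, 31, 38, 5, Wes, ops), (14, 31, 38, 5, Wes, p2), (14, 31, 38, 5, Wes, p3)}
Apply σ_{qty = 38 and region = p2}; surviving tuples: {(14, 31, 38, 5, Wes, p2)}
π_{cid, region, sid} gives {(14, p2, 31)}.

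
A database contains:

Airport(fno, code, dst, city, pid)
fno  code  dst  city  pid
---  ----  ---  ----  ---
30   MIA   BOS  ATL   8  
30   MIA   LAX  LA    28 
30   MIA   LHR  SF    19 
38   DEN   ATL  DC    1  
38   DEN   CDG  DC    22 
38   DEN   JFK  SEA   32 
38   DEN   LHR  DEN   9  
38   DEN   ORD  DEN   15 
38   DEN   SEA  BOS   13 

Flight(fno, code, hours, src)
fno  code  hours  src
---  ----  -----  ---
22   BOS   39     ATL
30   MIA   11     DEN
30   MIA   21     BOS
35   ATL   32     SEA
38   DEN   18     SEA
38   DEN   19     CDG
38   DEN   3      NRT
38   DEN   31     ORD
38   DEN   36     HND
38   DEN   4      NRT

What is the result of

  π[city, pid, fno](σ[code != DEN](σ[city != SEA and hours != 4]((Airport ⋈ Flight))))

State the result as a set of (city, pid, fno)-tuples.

Natural join on fno, code: {(30, MIA, BOS, ATL, 8, 11, DEN), (30, MIA, BOS, ATL, 8, 21, BOS), (30, MIA, LAX, LA, 28, 11, DEN), (30, MIA, LAX, LA, 28, 21, BOS), (30, MIA, LHR, SF, 19, 11, DEN), (30, MIA, LHR, SF, 19, 21, BOS), (38, DEN, ATL, DC, 1, 18, SEA), (38, DEN, ATL, DC, 1, 19, CDG), (38, DEN, ATL, DC, 1, 3, NRT), (38, DEN, ATL, DC, 1, 31, ORD), (38, DEN, ATL, DC, 1, 36, HND), (38, DEN, ATL, DC, 1, 4, NRT), (38, DEN, CDG, DC, 22, 18, SEA), (38, DEN, CDG, DC, 22, 19, CDG), (38, DEN, CDG, DC, 22, 3, NRT), (38, DEN, CDG, DC, 22, 31, ORD), (38, DEN, CDG, DC, 22, 36, HND), (38, DEN, CDG, DC, 22, 4, NRT), (38, DEN, JFK, SEA, 32, 18, SEA), (38, DEN, JFK, SEA, 32, 19, CDG), (38, DEN, JFK, SEA, 32, 3, NRT), (38, DEN, JFK, SEA, 32, 31, ORD), (38, DEN, JFK, SEA, 32, 36, HND), (38, DEN, JFK, SEA, 32, 4, NRT), (38, DEN, LHR, DEN, 9, 18, SEA), (38, DEN, LHR, DEN, 9, 19, CDG), (38, DEN, LHR, DEN, 9, 3, NRT), (38, DEN, LHR, DEN, 9, 31, ORD), (38, DEN, LHR, DEN, 9, 36, HND), (38, DEN, LHR, DEN, 9, 4, NRT), (38, DEN, ORD, DEN, 15, 18, SEA), (38, DEN, ORD, DEN, 15, 19, CDG), (38, DEN, ORD, DEN, 15, 3, NRT), (38, DEN, ORD, DEN, 15, 31, ORD), (38, DEN, ORD, DEN, 15, 36, HND), (38, DEN, ORD, DEN, 15, 4, NRT), (38, DEN, SEA, BOS, 13, 18, SEA), (38, DEN, SEA, BOS, 13, 19, CDG), (38, DEN, SEA, BOS, 13, 3, NRT), (38, DEN, SEA, BOS, 13, 31, ORD), (38, DEN, SEA, BOS, 13, 36, HND), (38, DEN, SEA, BOS, 13, 4, NRT)}
Filtering on city != SEA and hours != 4 leaves {(30, MIA, BOS, ATL, 8, 11, DEN), (30, MIA, BOS, ATL, 8, 21, BOS), (30, MIA, LAX, LA, 28, 11, DEN), (30, MIA, LAX, LA, 28, 21, BOS), (30, MIA, LHR, SF, 19, 11, DEN), (30, MIA, LHR, SF, 19, 21, BOS), (38, DEN, ATL, DC, 1, 18, SEA), (38, DEN, ATL, DC, 1, 19, CDG), (38, DEN, ATL, DC, 1, 3, NRT), (38, DEN, ATL, DC, 1, 31, ORD), (38, DEN, ATL, DC, 1, 36, HND), (38, DEN, CDG, DC, 22, 18, SEA), (38, DEN, CDG, DC, 22, 19, CDG), (38, DEN, CDG, DC, 22, 3, NRT), (38, DEN, CDG, DC, 22, 31, ORD), (38, DEN, CDG, DC, 22, 36, HND), (38, DEN, LHR, DEN, 9, 18, SEA), (38, DEN, LHR, DEN, 9, 19, CDG), (38, DEN, LHR, DEN, 9, 3, NRT), (38, DEN, LHR, DEN, 9, 31, ORD), (38, DEN, LHR, DEN, 9, 36, HND), (38, DEN, ORD, DEN, 15, 18, SEA), (38, DEN, ORD, DEN, 15, 19, CDG), (38, DEN, ORD, DEN, 15, 3, NRT), (38, DEN, ORD, DEN, 15, 31, ORD), (38, DEN, ORD, DEN, 15, 36, HND), (38, DEN, SEA, BOS, 13, 18, SEA), (38, DEN, SEA, BOS, 13, 19, CDG), (38, DEN, SEA, BOS, 13, 3, NRT), (38, DEN, SEA, BOS, 13, 31, ORD), (38, DEN, SEA, BOS, 13, 36, HND)}.
Filtering on code != DEN leaves {(30, MIA, BOS, ATL, 8, 11, DEN), (30, MIA, BOS, ATL, 8, 21, BOS), (30, MIA, LAX, LA, 28, 11, DEN), (30, MIA, LAX, LA, 28, 21, BOS), (30, MIA, LHR, SF, 19, 11, DEN), (30, MIA, LHR, SF, 19, 21, BOS)}.
π[city, pid, fno]: project onto (city, pid, fno) (3 duplicate(s) eliminated) → {(ATL, 8, 30), (LA, 28, 30), (SF, 19, 30)}

{(ATL, 8, 30), (LA, 28, 30), (SF, 19, 30)}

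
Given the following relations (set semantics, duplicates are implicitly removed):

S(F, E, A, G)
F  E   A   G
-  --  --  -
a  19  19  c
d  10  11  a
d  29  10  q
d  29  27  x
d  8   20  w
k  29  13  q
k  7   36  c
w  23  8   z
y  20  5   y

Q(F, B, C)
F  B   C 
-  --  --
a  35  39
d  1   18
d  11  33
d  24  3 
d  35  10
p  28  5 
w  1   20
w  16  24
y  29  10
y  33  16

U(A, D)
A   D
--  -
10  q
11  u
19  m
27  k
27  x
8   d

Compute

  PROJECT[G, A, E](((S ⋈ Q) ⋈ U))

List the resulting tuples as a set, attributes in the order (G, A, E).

{(a, 11, 10), (c, 19, 19), (q, 10, 29), (x, 27, 29), (z, 8, 23)}

S ⋈ Q (natural join on F): {(a, 19, 19, c, 35, 39), (d, 10, 11, a, 1, 18), (d, 10, 11, a, 11, 33), (d, 10, 11, a, 24, 3), (d, 10, 11, a, 35, 10), (d, 29, 10, q, 1, 18), (d, 29, 10, q, 11, 33), (d, 29, 10, q, 24, 3), (d, 29, 10, q, 35, 10), (d, 29, 27, x, 1, 18), (d, 29, 27, x, 11, 33), (d, 29, 27, x, 24, 3), (d, 29, 27, x, 35, 10), (d, 8, 20, w, 1, 18), (d, 8, 20, w, 11, 33), (d, 8, 20, w, 24, 3), (d, 8, 20, w, 35, 10), (w, 23, 8, z, 1, 20), (w, 23, 8, z, 16, 24), (y, 20, 5, y, 29, 10), (y, 20, 5, y, 33, 16)}
(S ⋈ Q) ⋈ U (natural join on A): {(a, 19, 19, c, 35, 39, m), (d, 10, 11, a, 1, 18, u), (d, 10, 11, a, 11, 33, u), (d, 10, 11, a, 24, 3, u), (d, 10, 11, a, 35, 10, u), (d, 29, 10, q, 1, 18, q), (d, 29, 10, q, 11, 33, q), (d, 29, 10, q, 24, 3, q), (d, 29, 10, q, 35, 10, q), (d, 29, 27, x, 1, 18, k), (d, 29, 27, x, 1, 18, x), (d, 29, 27, x, 11, 33, k), (d, 29, 27, x, 11, 33, x), (d, 29, 27, x, 24, 3, k), (d, 29, 27, x, 24, 3, x), (d, 29, 27, x, 35, 10, k), (d, 29, 27, x, 35, 10, x), (w, 23, 8, z, 1, 20, d), (w, 23, 8, z, 16, 24, d)}
Keep only column(s) G, A, E (14 duplicate(s) eliminated): {(a, 11, 10), (c, 19, 19), (q, 10, 29), (x, 27, 29), (z, 8, 23)}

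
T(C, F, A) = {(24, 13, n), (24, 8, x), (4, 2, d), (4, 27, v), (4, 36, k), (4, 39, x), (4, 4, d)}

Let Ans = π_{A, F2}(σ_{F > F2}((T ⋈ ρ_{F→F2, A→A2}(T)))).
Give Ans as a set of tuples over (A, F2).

ρ[F→F2, A→A2]: schema becomes (C, F2, A2); tuples unchanged.
Joining T and ρ_{F→F2, A→A2}(T) on C yields {(24, 13, n, 13, n), (24, 13, n, 8, x), (24, 8, x, 13, n), (24, 8, x, 8, x), (4, 2, d, 2, d), (4, 2, d, 27, v), (4, 2, d, 36, k), (4, 2, d, 39, x), (4, 2, d, 4, d), (4, 27, v, 2, d), (4, 27, v, 27, v), (4, 27, v, 36, k), (4, 27, v, 39, x), (4, 27, v, 4, d), (4, 36, k, 2, d), (4, 36, k, 27, v), (4, 36, k, 36, k), (4, 36, k, 39, x), (4, 36, k, 4, d), (4, 39, x, 2, d), (4, 39, x, 27, v), (4, 39, x, 36, k), (4, 39, x, 39, x), (4, 39, x, 4, d), (4, 4, d, 2, d), (4, 4, d, 27, v), (4, 4, d, 36, k), (4, 4, d, 39, x), (4, 4, d, 4, d)}.
Apply σ_{F > F2}; surviving tuples: {(24, 13, n, 8, x), (4, 27, v, 2, d), (4, 27, v, 4, d), (4, 36, k, 2, d), (4, 36, k, 27, v), (4, 36, k, 4, d), (4, 39, x, 2, d), (4, 39, x, 27, v), (4, 39, x, 36, k), (4, 39, x, 4, d), (4, 4, d, 2, d)}
Projecting to A, F2: {(d, 2), (k, 2), (k, 27), (k, 4), (n, 8), (v, 2), (v, 4), (x, 2), (x, 27), (x, 36), (x, 4)}

{(d, 2), (k, 2), (k, 27), (k, 4), (n, 8), (v, 2), (v, 4), (x, 2), (x, 27), (x, 36), (x, 4)}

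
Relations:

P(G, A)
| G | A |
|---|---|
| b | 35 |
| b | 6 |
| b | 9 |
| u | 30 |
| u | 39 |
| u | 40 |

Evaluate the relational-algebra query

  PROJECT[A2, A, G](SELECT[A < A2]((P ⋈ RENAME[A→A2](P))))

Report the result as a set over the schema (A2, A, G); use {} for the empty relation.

{(35, 6, b), (35, 9, b), (39, 30, u), (40, 30, u), (40, 39, u), (9, 6, b)}

ρ[A→A2]: schema becomes (G, A2); tuples unchanged.
P ⋈ RENAME[A→A2](P) (natural join on G): {(b, 35, 35), (b, 35, 6), (b, 35, 9), (b, 6, 35), (b, 6, 6), (b, 6, 9), (b, 9, 35), (b, 9, 6), (b, 9, 9), (u, 30, 30), (u, 30, 39), (u, 30, 40), (u, 39, 30), (u, 39, 39), (u, 39, 40), (u, 40, 30), (u, 40, 39), (u, 40, 40)}
Selection A < A2: {(b, 6, 35), (b, 6, 9), (b, 9, 35), (u, 30, 39), (u, 30, 40), (u, 39, 40)}
Projecting to A2, A, G: {(35, 6, b), (35, 9, b), (39, 30, u), (40, 30, u), (40, 39, u), (9, 6, b)}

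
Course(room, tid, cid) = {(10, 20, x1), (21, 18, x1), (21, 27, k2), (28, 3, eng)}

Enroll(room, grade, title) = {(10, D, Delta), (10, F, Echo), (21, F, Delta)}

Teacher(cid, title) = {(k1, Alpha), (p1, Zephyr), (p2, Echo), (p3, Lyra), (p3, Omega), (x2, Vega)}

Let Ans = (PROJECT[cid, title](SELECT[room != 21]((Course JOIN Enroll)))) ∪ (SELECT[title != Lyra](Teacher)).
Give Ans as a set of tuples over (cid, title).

Natural join on room: {(10, 20, x1, D, Delta), (10, 20, x1, F, Echo), (21, 18, x1, F, Delta), (21, 27, k2, F, Delta)}
σ[room != 21]: keep tuples satisfying room != 21 → {(10, 20, x1, D, Delta), (10, 20, x1, F, Echo)}
π[cid, title]: project onto (cid, title) → {(x1, Delta), (x1, Echo)}
σ[title != Lyra]: keep tuples satisfying title != Lyra → {(k1, Alpha), (p1, Zephyr), (p2, Echo), (p3, Omega), (x2, Vega)}
Union: {(x1, Delta), (x1, Echo)} with {(k1, Alpha), (p1, Zephyr), (p2, Echo), (p3, Omega), (x2, Vega)} → {(k1, Alpha), (p1, Zephyr), (p2, Echo), (p3, Omega), (x1, Delta), (x1, Echo), (x2, Vega)}

{(k1, Alpha), (p1, Zephyr), (p2, Echo), (p3, Omega), (x1, Delta), (x1, Echo), (x2, Vega)}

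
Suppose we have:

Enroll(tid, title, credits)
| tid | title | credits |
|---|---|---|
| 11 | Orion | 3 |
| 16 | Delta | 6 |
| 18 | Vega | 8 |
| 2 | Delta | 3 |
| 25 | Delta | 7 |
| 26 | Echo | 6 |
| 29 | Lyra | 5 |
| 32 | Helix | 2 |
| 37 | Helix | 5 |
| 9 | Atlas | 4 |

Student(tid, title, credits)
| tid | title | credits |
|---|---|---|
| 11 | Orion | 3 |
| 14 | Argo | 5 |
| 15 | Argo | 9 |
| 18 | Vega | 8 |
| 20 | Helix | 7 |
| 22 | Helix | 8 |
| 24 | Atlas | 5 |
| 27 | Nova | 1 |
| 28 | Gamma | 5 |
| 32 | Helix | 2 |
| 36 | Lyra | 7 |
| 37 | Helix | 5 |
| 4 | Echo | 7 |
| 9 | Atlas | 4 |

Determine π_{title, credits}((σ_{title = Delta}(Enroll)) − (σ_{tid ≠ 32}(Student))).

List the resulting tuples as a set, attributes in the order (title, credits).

Filtering on title = Delta leaves {(16, Delta, 6), (2, Delta, 3), (25, Delta, 7)}.
Filtering on tid ≠ 32 leaves {(11, Orion, 3), (14, Argo, 5), (15, Argo, 9), (18, Vega, 8), (20, Helix, 7), (22, Helix, 8), (24, Atlas, 5), (27, Nova, 1), (28, Gamma, 5), (36, Lyra, 7), (37, Helix, 5), (4, Echo, 7), (9, Atlas, 4)}.
Taking the difference: {(16, Delta, 6), (2, Delta, 3), (25, Delta, 7)}
Keep only column(s) title, credits: {(Delta, 3), (Delta, 6), (Delta, 7)}

{(Delta, 3), (Delta, 6), (Delta, 7)}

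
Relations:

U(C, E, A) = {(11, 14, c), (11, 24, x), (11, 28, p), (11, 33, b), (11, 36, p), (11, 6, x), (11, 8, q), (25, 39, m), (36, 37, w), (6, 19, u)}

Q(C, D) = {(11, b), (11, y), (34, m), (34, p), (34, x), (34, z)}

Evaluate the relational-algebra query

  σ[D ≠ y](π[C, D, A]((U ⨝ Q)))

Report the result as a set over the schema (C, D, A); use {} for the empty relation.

{(11, b, b), (11, b, c), (11, b, p), (11, b, q), (11, b, x)}

U ⋈ Q (natural join on C): {(11, 14, c, b), (11, 14, c, y), (11, 24, x, b), (11, 24, x, y), (11, 28, p, b), (11, 28, p, y), (11, 33, b, b), (11, 33, b, y), (11, 36, p, b), (11, 36, p, y), (11, 6, x, b), (11, 6, x, y), (11, 8, q, b), (11, 8, q, y)}
Keep only column(s) C, D, A (4 duplicate(s) eliminated): {(11, b, b), (11, b, c), (11, b, p), (11, b, q), (11, b, x), (11, y, b), (11, y, c), (11, y, p), (11, y, q), (11, y, x)}
Selection D ≠ y: {(11, b, b), (11, b, c), (11, b, p), (11, b, q), (11, b, x)}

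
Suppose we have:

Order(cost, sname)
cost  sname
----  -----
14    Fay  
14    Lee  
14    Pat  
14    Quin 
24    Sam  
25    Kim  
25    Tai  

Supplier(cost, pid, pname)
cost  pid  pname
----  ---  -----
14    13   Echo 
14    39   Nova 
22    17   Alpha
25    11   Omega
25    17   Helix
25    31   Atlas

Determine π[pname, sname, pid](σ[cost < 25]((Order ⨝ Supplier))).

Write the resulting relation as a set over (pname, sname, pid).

{(Echo, Fay, 13), (Echo, Lee, 13), (Echo, Pat, 13), (Echo, Quin, 13), (Nova, Fay, 39), (Nova, Lee, 39), (Nova, Pat, 39), (Nova, Quin, 39)}

Natural join on cost: {(14, Fay, 13, Echo), (14, Fay, 39, Nova), (14, Lee, 13, Echo), (14, Lee, 39, Nova), (14, Pat, 13, Echo), (14, Pat, 39, Nova), (14, Quin, 13, Echo), (14, Quin, 39, Nova), (25, Kim, 11, Omega), (25, Kim, 17, Helix), (25, Kim, 31, Atlas), (25, Tai, 11, Omega), (25, Tai, 17, Helix), (25, Tai, 31, Atlas)}
Selection cost < 25: {(14, Fay, 13, Echo), (14, Fay, 39, Nova), (14, Lee, 13, Echo), (14, Lee, 39, Nova), (14, Pat, 13, Echo), (14, Pat, 39, Nova), (14, Quin, 13, Echo), (14, Quin, 39, Nova)}
Keep only column(s) pname, sname, pid: {(Echo, Fay, 13), (Echo, Lee, 13), (Echo, Pat, 13), (Echo, Quin, 13), (Nova, Fay, 39), (Nova, Lee, 39), (Nova, Pat, 39), (Nova, Quin, 39)}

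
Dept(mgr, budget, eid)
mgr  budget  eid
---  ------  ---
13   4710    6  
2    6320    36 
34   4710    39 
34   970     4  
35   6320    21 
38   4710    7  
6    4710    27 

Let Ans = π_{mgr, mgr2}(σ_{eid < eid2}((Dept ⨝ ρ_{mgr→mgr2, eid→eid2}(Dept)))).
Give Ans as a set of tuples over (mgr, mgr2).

ρ[mgr→mgr2, eid→eid2]: schema becomes (mgr2, budget, eid2); tuples unchanged.
Dept ⋈ ρ_{mgr→mgr2, eid→eid2}(Dept) (natural join on budget): {(13, 4710, 6, 13, 6), (13, 4710, 6, 34, 39), (13, 4710, 6, 38, 7), (13, 4710, 6, 6, 27), (2, 6320, 36, 2, 36), (2, 6320, 36, 35, 21), (34, 4710, 39, 13, 6), (34, 4710, 39, 34, 39), (34, 4710, 39, 38, 7), (34, 4710, 39, 6, 27), (34, 970, 4, 34, 4), (35, 6320, 21, 2, 36), (35, 6320, 21, 35, 21), (38, 4710, 7, 13, 6), (38, 4710, 7, 34, 39), (38, 4710, 7, 38, 7), (38, 4710, 7, 6, 27), (6, 4710, 27, 13, 6), (6, 4710, 27, 34, 39), (6, 4710, 27, 38, 7), (6, 4710, 27, 6, 27)}
Selection eid < eid2: {(13, 4710, 6, 34, 39), (13, 4710, 6, 38, 7), (13, 4710, 6, 6, 27), (35, 6320, 21, 2, 36), (38, 4710, 7, 34, 39), (38, 4710, 7, 6, 27), (6, 4710, 27, 34, 39)}
π[mgr, mgr2]: project onto (mgr, mgr2) → {(13, 34), (13, 38), (13, 6), (35, 2), (38, 34), (38, 6), (6, 34)}

{(13, 34), (13, 38), (13, 6), (35, 2), (38, 34), (38, 6), (6, 34)}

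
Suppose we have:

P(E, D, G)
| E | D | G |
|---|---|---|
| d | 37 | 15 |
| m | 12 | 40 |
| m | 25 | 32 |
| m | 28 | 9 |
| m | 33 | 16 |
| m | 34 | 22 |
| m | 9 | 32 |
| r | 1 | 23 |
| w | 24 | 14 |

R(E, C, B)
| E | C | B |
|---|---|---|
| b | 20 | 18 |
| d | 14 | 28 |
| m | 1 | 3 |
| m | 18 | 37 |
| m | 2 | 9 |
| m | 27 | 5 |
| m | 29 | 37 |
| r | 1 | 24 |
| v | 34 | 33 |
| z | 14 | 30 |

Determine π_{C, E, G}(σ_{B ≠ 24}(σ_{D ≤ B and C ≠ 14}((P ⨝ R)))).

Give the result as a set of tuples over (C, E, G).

Natural join on E: {(d, 37, 15, 14, 28), (m, 12, 40, 1, 3), (m, 12, 40, 18, 37), (m, 12, 40, 2, 9), (m, 12, 40, 27, 5), (m, 12, 40, 29, 37), (m, 25, 32, 1, 3), (m, 25, 32, 18, 37), (m, 25, 32, 2, 9), (m, 25, 32, 27, 5), (m, 25, 32, 29, 37), (m, 28, 9, 1, 3), (m, 28, 9, 18, 37), (m, 28, 9, 2, 9), (m, 28, 9, 27, 5), (m, 28, 9, 29, 37), (m, 33, 16, 1, 3), (m, 33, 16, 18, 37), (m, 33, 16, 2, 9), (m, 33, 16, 27, 5), (m, 33, 16, 29, 37), (m, 34, 22, 1, 3), (m, 34, 22, 18, 37), (m, 34, 22, 2, 9), (m, 34, 22, 27, 5), (m, 34, 22, 29, 37), (m, 9, 32, 1, 3), (m, 9, 32, 18, 37), (m, 9, 32, 2, 9), (m, 9, 32, 27, 5), (m, 9, 32, 29, 37), (r, 1, 23, 1, 24)}
σ[D ≤ B and C ≠ 14]: keep tuples satisfying D ≤ B and C ≠ 14 → {(m, 12, 40, 18, 37), (m, 12, 40, 29, 37), (m, 25, 32, 18, 37), (m, 25, 32, 29, 37), (m, 28, 9, 18, 37), (m, 28, 9, 29, 37), (m, 33, 16, 18, 37), (m, 33, 16, 29, 37), (m, 34, 22, 18, 37), (m, 34, 22, 29, 37), (m, 9, 32, 18, 37), (m, 9, 32, 2, 9), (m, 9, 32, 29, 37), (r, 1, 23, 1, 24)}
σ[B ≠ 24]: keep tuples satisfying B ≠ 24 → {(m, 12, 40, 18, 37), (m, 12, 40, 29, 37), (m, 25, 32, 18, 37), (m, 25, 32, 29, 37), (m, 28, 9, 18, 37), (m, 28, 9, 29, 37), (m, 33, 16, 18, 37), (m, 33, 16, 29, 37), (m, 34, 22, 18, 37), (m, 34, 22, 29, 37), (m, 9, 32, 18, 37), (m, 9, 32, 2, 9), (m, 9, 32, 29, 37)}
π_{C, E, G} gives {(18, m, 16), (18, m, 22), (18, m, 32), (18, m, 40), (18, m, 9), (2, m, 32), (29, m, 16), (29, m, 22), (29, m, 32), (29, m, 40), (29, m, 9)} (2 duplicate(s) eliminated).

{(18, m, 16), (18, m, 22), (18, m, 32), (18, m, 40), (18, m, 9), (2, m, 32), (29, m, 16), (29, m, 22), (29, m, 32), (29, m, 40), (29, m, 9)}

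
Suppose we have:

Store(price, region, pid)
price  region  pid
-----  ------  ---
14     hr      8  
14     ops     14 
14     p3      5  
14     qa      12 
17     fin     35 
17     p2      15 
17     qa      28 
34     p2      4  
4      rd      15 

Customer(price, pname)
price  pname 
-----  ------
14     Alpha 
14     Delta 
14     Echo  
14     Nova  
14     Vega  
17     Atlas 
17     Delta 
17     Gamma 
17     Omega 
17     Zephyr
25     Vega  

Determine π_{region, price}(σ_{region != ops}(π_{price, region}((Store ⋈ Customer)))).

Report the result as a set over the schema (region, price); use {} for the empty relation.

{(fin, 17), (hr, 14), (p2, 17), (p3, 14), (qa, 14), (qa, 17)}

Joining Store and Customer on price yields {(14, hr, 8, Alpha), (14, hr, 8, Delta), (14, hr, 8, Echo), (14, hr, 8, Nova), (14, hr, 8, Vega), (14, ops, 14, Alpha), (14, ops, 14, Delta), (14, ops, 14, Echo), (14, ops, 14, Nova), (14, ops, 14, Vega), (14, p3, 5, Alpha), (14, p3, 5, Delta), (14, p3, 5, Echo), (14, p3, 5, Nova), (14, p3, 5, Vega), (14, qa, 12, Alpha), (14, qa, 12, Delta), (14, qa, 12, Echo), (14, qa, 12, Nova), (14, qa, 12, Vega), (17, fin, 35, Atlas), (17, fin, 35, Delta), (17, fin, 35, Gamma), (17, fin, 35, Omega), (17, fin, 35, Zephyr), (17, p2, 15, Atlas), (17, p2, 15, Delta), (17, p2, 15, Gamma), (17, p2, 15, Omega), (17, p2, 15, Zephyr), (17, qa, 28, Atlas), (17, qa, 28, Delta), (17, qa, 28, Gamma), (17, qa, 28, Omega), (17, qa, 28, Zephyr)}.
π[price, region]: project onto (price, region) (28 duplicate(s) eliminated) → {(14, hr), (14, ops), (14, p3), (14, qa), (17, fin), (17, p2), (17, qa)}
σ[region != ops]: keep tuples satisfying region != ops → {(14, hr), (14, p3), (14, qa), (17, fin), (17, p2), (17, qa)}
π[region, price]: project onto (region, price) → {(fin, 17), (hr, 14), (p2, 17), (p3, 14), (qa, 14), (qa, 17)}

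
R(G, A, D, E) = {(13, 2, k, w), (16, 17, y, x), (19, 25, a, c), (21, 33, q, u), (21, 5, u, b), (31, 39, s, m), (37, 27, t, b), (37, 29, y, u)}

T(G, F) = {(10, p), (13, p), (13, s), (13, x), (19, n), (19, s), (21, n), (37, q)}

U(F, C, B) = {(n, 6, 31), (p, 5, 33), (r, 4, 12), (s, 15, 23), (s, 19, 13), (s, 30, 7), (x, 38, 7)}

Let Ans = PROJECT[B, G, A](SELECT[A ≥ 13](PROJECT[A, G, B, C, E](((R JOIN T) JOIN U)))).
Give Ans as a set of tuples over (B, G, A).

{(13, 19, 25), (23, 19, 25), (31, 19, 25), (31, 21, 33), (7, 19, 25)}

Joining R and T on G yields {(13, 2, k, w, p), (13, 2, k, w, s), (13, 2, k, w, x), (19, 25, a, c, n), (19, 25, a, c, s), (21, 33, q, u, n), (21, 5, u, b, n), (37, 27, t, b, q), (37, 29, y, u, q)}.
Joining (R JOIN T) and U on F yields {(13, 2, k, w, p, 5, 33), (13, 2, k, w, s, 15, 23), (13, 2, k, w, s, 19, 13), (13, 2, k, w, s, 30, 7), (13, 2, k, w, x, 38, 7), (19, 25, a, c, n, 6, 31), (19, 25, a, c, s, 15, 23), (19, 25, a, c, s, 19, 13), (19, 25, a, c, s, 30, 7), (21, 33, q, u, n, 6, 31), (21, 5, u, b, n, 6, 31)}.
π[A, G, B, C, E]: project onto (A, G, B, C, E) → {(2, 13, 13, 19, w), (2, 13, 23, 15, w), (2, 13, 33, 5, w), (2, 13, 7, 30, w), (2, 13, 7, 38, w), (25, 19, 13, 19, c), (25, 19, 23, 15, c), (25, 19, 31, 6, c), (25, 19, 7, 30, c), (33, 21, 31, 6, u), (5, 21, 31, 6, b)}
Selection A ≥ 13: {(25, 19, 13, 19, c), (25, 19, 23, 15, c), (25, 19, 31, 6, c), (25, 19, 7, 30, c), (33, 21, 31, 6, u)}
π[B, G, A]: project onto (B, G, A) → {(13, 19, 25), (23, 19, 25), (31, 19, 25), (31, 21, 33), (7, 19, 25)}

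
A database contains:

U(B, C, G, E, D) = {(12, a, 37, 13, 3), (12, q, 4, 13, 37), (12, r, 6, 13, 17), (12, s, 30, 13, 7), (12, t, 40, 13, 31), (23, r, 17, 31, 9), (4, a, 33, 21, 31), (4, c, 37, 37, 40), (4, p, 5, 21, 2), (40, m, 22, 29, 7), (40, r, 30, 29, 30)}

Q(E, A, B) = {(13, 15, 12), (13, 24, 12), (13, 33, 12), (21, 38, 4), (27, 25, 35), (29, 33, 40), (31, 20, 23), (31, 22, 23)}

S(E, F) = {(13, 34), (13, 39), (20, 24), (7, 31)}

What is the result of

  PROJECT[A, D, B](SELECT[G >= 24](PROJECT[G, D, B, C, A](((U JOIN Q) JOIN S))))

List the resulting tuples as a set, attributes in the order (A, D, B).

{(15, 3, 12), (15, 31, 12), (15, 7, 12), (24, 3, 12), (24, 31, 12), (24, 7, 12), (33, 3, 12), (33, 31, 12), (33, 7, 12)}

Natural join on B, E: {(12, a, 37, 13, 3, 15), (12, a, 37, 13, 3, 24), (12, a, 37, 13, 3, 33), (12, q, 4, 13, 37, 15), (12, q, 4, 13, 37, 24), (12, q, 4, 13, 37, 33), (12, r, 6, 13, 17, 15), (12, r, 6, 13, 17, 24), (12, r, 6, 13, 17, 33), (12, s, 30, 13, 7, 15), (12, s, 30, 13, 7, 24), (12, s, 30, 13, 7, 33), (12, t, 40, 13, 31, 15), (12, t, 40, 13, 31, 24), (12, t, 40, 13, 31, 33), (23, r, 17, 31, 9, 20), (23, r, 17, 31, 9, 22), (4, a, 33, 21, 31, 38), (4, p, 5, 21, 2, 38), (40, m, 22, 29, 7, 33), (40, r, 30, 29, 30, 33)}
Natural join on E: {(12, a, 37, 13, 3, 15, 34), (12, a, 37, 13, 3, 15, 39), (12, a, 37, 13, 3, 24, 34), (12, a, 37, 13, 3, 24, 39), (12, a, 37, 13, 3, 33, 34), (12, a, 37, 13, 3, 33, 39), (12, q, 4, 13, 37, 15, 34), (12, q, 4, 13, 37, 15, 39), (12, q, 4, 13, 37, 24, 34), (12, q, 4, 13, 37, 24, 39), (12, q, 4, 13, 37, 33, 34), (12, q, 4, 13, 37, 33, 39), (12, r, 6, 13, 17, 15, 34), (12, r, 6, 13, 17, 15, 39), (12, r, 6, 13, 17, 24, 34), (12, r, 6, 13, 17, 24, 39), (12, r, 6, 13, 17, 33, 34), (12, r, 6, 13, 17, 33, 39), (12, s, 30, 13, 7, 15, 34), (12, s, 30, 13, 7, 15, 39), (12, s, 30, 13, 7, 24, 34), (12, s, 30, 13, 7, 24, 39), (12, s, 30, 13, 7, 33, 34), (12, s, 30, 13, 7, 33, 39), (12, t, 40, 13, 31, 15, 34), (12, t, 40, 13, 31, 15, 39), (12, t, 40, 13, 31, 24, 34), (12, t, 40, 13, 31, 24, 39), (12, t, 40, 13, 31, 33, 34), (12, t, 40, 13, 31, 33, 39)}
Projecting to G, D, B, C, A (15 duplicate(s) eliminated): {(30, 7, 12, s, 15), (30, 7, 12, s, 24), (30, 7, 12, s, 33), (37, 3, 12, a, 15), (37, 3, 12, a, 24), (37, 3, 12, a, 33), (4, 37, 12, q, 15), (4, 37, 12, q, 24), (4, 37, 12, q, 33), (40, 31, 12, t, 15), (40, 31, 12, t, 24), (40, 31, 12, t, 33), (6, 17, 12, r, 15), (6, 17, 12, r, 24), (6, 17, 12, r, 33)}
σ[G >= 24]: keep tuples satisfying G >= 24 → {(30, 7, 12, s, 15), (30, 7, 12, s, 24), (30, 7, 12, s, 33), (37, 3, 12, a, 15), (37, 3, 12, a, 24), (37, 3, 12, a, 33), (40, 31, 12, t, 15), (40, 31, 12, t, 24), (40, 31, 12, t, 33)}
Projecting to A, D, B: {(15, 3, 12), (15, 31, 12), (15, 7, 12), (24, 3, 12), (24, 31, 12), (24, 7, 12), (33, 3, 12), (33, 31, 12), (33, 7, 12)}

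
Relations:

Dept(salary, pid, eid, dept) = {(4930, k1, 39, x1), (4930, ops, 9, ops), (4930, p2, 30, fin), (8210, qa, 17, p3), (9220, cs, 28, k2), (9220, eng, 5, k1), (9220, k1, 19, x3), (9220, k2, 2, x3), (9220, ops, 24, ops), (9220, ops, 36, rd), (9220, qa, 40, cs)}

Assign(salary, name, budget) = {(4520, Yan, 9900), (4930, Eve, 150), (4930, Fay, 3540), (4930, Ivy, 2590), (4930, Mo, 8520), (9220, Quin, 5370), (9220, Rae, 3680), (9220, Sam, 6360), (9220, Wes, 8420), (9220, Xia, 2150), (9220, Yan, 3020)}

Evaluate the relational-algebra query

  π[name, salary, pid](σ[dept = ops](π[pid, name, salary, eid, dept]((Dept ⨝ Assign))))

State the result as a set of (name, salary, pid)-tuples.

{(Eve, 4930, ops), (Fay, 4930, ops), (Ivy, 4930, ops), (Mo, 4930, ops), (Quin, 9220, ops), (Rae, 9220, ops), (Sam, 9220, ops), (Wes, 9220, ops), (Xia, 9220, ops), (Yan, 9220, ops)}

Dept ⋈ Assign (natural join on salary): {(4930, k1, 39, x1, Eve, 150), (4930, k1, 39, x1, Fay, 3540), (4930, k1, 39, x1, Ivy, 2590), (4930, k1, 39, x1, Mo, 8520), (4930, ops, 9, ops, Eve, 150), (4930, ops, 9, ops, Fay, 3540), (4930, ops, 9, ops, Ivy, 2590), (4930, ops, 9, ops, Mo, 8520), (4930, p2, 30, fin, Eve, 150), (4930, p2, 30, fin, Fay, 3540), (4930, p2, 30, fin, Ivy, 2590), (4930, p2, 30, fin, Mo, 8520), (9220, cs, 28, k2, Quin, 5370), (9220, cs, 28, k2, Rae, 3680), (9220, cs, 28, k2, Sam, 6360), (9220, cs, 28, k2, Wes, 8420), (9220, cs, 28, k2, Xia, 2150), (9220, cs, 28, k2, Yan, 3020), (9220, eng, 5, k1, Quin, 5370), (9220, eng, 5, k1, Rae, 3680), (9220, eng, 5, k1, Sam, 6360), (9220, eng, 5, k1, Wes, 8420), (9220, eng, 5, k1, Xia, 2150), (9220, eng, 5, k1, Yan, 3020), (9220, k1, 19, x3, Quin, 5370), (9220, k1, 19, x3, Rae, 3680), (9220, k1, 19, x3, Sam, 6360), (9220, k1, 19, x3, Wes, 8420), (9220, k1, 19, x3, Xia, 2150), (9220, k1, 19, x3, Yan, 3020), (9220, k2, 2, x3, Quin, 5370), (9220, k2, 2, x3, Rae, 3680), (9220, k2, 2, x3, Sam, 6360), (9220, k2, 2, x3, Wes, 8420), (9220, k2, 2, x3, Xia, 2150), (9220, k2, 2, x3, Yan, 3020), (9220, ops, 24, ops, Quin, 5370), (9220, ops, 24, ops, Rae, 3680), (9220, ops, 24, ops, Sam, 6360), (9220, ops, 24, ops, Wes, 8420), (9220, ops, 24, ops, Xia, 2150), (9220, ops, 24, ops, Yan, 3020), (9220, ops, 36, rd, Quin, 5370), (9220, ops, 36, rd, Rae, 3680), (9220, ops, 36, rd, Sam, 6360), (9220, ops, 36, rd, Wes, 8420), (9220, ops, 36, rd, Xia, 2150), (9220, ops, 36, rd, Yan, 3020), (9220, qa, 40, cs, Quin, 5370), (9220, qa, 40, cs, Rae, 3680), (9220, qa, 40, cs, Sam, 6360), (9220, qa, 40, cs, Wes, 8420), (9220, qa, 40, cs, Xia, 2150), (9220, qa, 40, cs, Yan, 3020)}
π_{pid, name, salary, eid, dept} gives {(cs, Quin, 9220, 28, k2), (cs, Rae, 9220, 28, k2), (cs, Sam, 9220, 28, k2), (cs, Wes, 9220, 28, k2), (cs, Xia, 9220, 28, k2), (cs, Yan, 9220, 28, k2), (eng, Quin, 9220, 5, k1), (eng, Rae, 9220, 5, k1), (eng, Sam, 9220, 5, k1), (eng, Wes, 9220, 5, k1), (eng, Xia, 9220, 5, k1), (eng, Yan, 9220, 5, k1), (k1, Eve, 4930, 39, x1), (k1, Fay, 4930, 39, x1), (k1, Ivy, 4930, 39, x1), (k1, Mo, 4930, 39, x1), (k1, Quin, 9220, 19, x3), (k1, Rae, 9220, 19, x3), (k1, Sam, 9220, 19, x3), (k1, Wes, 9220, 19, x3), (k1, Xia, 9220, 19, x3), (k1, Yan, 9220, 19, x3), (k2, Quin, 9220, 2, x3), (k2, Rae, 9220, 2, x3), (k2, Sam, 9220, 2, x3), (k2, Wes, 9220, 2, x3), (k2, Xia, 9220, 2, x3), (k2, Yan, 9220, 2, x3), (ops, Eve, 4930, 9, ops), (ops, Fay, 4930, 9, ops), (ops, Ivy, 4930, 9, ops), (ops, Mo, 4930, 9, ops), (ops, Quin, 9220, 24, ops), (ops, Quin, 9220, 36, rd), (ops, Rae, 9220, 24, ops), (ops, Rae, 9220, 36, rd), (ops, Sam, 9220, 24, ops), (ops, Sam, 9220, 36, rd), (ops, Wes, 9220, 24, ops), (ops, Wes, 9220, 36, rd), (ops, Xia, 9220, 24, ops), (ops, Xia, 9220, 36, rd), (ops, Yan, 9220, 24, ops), (ops, Yan, 9220, 36, rd), (p2, Eve, 4930, 30, fin), (p2, Fay, 4930, 30, fin), (p2, Ivy, 4930, 30, fin), (p2, Mo, 4930, 30, fin), (qa, Quin, 9220, 40, cs), (qa, Rae, 9220, 40, cs), (qa, Sam, 9220, 40, cs), (qa, Wes, 9220, 40, cs), (qa, Xia, 9220, 40, cs), (qa, Yan, 9220, 40, cs)}.
Selection dept = ops: {(ops, Eve, 4930, 9, ops), (ops, Fay, 4930, 9, ops), (ops, Ivy, 4930, 9, ops), (ops, Mo, 4930, 9, ops), (ops, Quin, 9220, 24, ops), (ops, Rae, 9220, 24, ops), (ops, Sam, 9220, 24, ops), (ops, Wes, 9220, 24, ops), (ops, Xia, 9220, 24, ops), (ops, Yan, 9220, 24, ops)}
π_{name, salary, pid} gives {(Eve, 4930, ops), (Fay, 4930, ops), (Ivy, 4930, ops), (Mo, 4930, ops), (Quin, 9220, ops), (Rae, 9220, ops), (Sam, 9220, ops), (Wes, 9220, ops), (Xia, 9220, ops), (Yan, 9220, ops)}.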